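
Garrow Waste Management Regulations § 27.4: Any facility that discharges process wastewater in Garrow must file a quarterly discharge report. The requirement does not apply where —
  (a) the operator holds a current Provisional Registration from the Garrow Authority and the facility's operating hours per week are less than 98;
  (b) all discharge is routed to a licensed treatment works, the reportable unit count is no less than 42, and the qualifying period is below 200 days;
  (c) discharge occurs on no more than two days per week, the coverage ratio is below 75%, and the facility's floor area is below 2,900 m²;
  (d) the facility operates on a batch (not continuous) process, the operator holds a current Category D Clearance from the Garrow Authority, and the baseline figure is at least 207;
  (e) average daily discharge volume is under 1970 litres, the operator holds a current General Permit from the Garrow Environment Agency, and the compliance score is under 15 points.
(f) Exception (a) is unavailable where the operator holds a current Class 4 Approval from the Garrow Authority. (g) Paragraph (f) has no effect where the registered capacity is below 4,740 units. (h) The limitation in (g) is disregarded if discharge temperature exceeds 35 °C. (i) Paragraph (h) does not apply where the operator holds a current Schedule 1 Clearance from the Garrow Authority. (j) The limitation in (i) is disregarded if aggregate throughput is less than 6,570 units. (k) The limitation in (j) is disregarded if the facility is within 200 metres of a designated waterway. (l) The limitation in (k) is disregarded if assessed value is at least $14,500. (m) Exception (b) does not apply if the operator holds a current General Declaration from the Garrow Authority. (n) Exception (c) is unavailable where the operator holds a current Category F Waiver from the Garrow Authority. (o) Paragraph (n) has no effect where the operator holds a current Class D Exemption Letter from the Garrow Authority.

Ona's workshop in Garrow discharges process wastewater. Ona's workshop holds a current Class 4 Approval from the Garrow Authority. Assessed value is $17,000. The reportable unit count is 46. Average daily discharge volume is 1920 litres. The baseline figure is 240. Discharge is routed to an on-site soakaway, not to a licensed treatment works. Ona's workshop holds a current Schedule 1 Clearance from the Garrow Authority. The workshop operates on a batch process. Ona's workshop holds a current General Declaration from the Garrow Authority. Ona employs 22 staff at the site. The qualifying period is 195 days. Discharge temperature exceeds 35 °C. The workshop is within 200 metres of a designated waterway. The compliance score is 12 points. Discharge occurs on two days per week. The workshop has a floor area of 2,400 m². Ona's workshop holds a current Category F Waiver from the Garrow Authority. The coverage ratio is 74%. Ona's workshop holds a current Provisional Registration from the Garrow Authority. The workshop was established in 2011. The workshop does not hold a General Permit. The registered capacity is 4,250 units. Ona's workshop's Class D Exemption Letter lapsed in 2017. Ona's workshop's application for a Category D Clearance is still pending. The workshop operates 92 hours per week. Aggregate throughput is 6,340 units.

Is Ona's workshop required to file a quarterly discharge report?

Yes — Ona's workshop must file a quarterly discharge report.

Exception (a)'s conditions are all satisfied: a current Provisional Registration is held; the facility's operating hours per week are 92, less than the 98 limit. But applying paragraphs (f)–(l): (f) applies — a current Class 4 Approval is held. (g) is triggered (the registered capacity is 4,250 units, below the 4,740 units limit), but is overridden by (h): (h) operates — discharge temperature exceeds 35 °C. (i) is engaged (a current Schedule 1 Clearance is held), but is itself disapplied by (j): (j) operates against (i): aggregate throughput is 6,340 units, less than the 6,570 units limit. (k) is engaged (the workshop is within 200 m of a designated waterway), but yields to (l): (l) is engaged — assessed value is $17,000, meeting the $14,500 threshold. (a) is therefore removed.
Exception (b) fails — discharge is not routed to a licensed treatment works.
Exception (c): discharge occurs on no more than two days per week; the coverage ratio is 74%, below the 75% limit; the facility's floor area is 2,400 m², below the 2,900 m² limit — every condition holds. But: (n) is engaged — a current Category F Waiver is held. (o), which would lift (n), is not triggered — no current Class D Exemption Letter is held. Exception (c) does not apply.
Exception (d) fails — there is no Category D Clearance in force.
Exception (e) fails — no General Permit is held.
No exception applies. The general rule governs.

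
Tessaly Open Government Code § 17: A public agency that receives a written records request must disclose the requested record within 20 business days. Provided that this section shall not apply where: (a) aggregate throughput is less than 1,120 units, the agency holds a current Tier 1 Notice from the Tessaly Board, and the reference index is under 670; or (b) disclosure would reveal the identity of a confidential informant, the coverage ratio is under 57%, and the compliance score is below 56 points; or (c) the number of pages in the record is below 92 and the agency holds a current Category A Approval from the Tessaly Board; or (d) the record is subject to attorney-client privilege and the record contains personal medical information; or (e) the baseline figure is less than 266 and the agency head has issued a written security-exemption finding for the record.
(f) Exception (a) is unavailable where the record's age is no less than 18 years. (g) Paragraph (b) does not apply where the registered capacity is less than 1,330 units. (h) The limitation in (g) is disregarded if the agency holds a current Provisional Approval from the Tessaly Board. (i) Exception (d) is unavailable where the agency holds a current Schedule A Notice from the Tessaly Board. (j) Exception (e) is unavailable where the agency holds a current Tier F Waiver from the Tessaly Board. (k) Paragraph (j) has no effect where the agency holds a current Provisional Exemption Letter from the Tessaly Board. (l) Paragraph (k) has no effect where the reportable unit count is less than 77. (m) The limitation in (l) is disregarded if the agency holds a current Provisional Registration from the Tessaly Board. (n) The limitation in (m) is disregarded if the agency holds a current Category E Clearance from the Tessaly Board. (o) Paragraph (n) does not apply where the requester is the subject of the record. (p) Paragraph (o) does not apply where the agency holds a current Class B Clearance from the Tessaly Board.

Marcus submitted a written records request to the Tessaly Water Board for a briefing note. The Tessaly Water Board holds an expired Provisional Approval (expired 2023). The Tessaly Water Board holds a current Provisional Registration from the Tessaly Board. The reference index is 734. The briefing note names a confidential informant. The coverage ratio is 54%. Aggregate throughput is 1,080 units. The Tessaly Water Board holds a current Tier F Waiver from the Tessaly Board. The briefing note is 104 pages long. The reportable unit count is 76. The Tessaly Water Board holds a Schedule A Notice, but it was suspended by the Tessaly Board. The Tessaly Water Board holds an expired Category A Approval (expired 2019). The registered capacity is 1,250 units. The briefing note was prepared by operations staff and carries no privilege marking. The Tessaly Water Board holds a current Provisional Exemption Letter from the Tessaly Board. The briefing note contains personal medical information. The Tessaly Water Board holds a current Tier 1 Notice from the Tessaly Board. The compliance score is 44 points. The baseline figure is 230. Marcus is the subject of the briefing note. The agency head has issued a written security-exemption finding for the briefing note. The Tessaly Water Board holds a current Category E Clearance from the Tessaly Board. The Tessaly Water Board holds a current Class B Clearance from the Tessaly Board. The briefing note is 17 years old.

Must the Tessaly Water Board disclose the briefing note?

Yes — the Tessaly Water Board must disclose the briefing note.

Exception (a) requires that the reference index is under 670; but the reference index is 734, not under 670, so (a) is unavailable.
Exception (b)'s conditions are all satisfied: the briefing note names a confidential informant; the coverage ratio is 54%, under the 57% limit; the compliance score is 44 points, below the 56 points limit. But applying paragraphs (g)–(h): (g) is triggered — the registered capacity is 1,250 units, less than the 1,330 units limit. (h) is inapplicable (there is no Provisional Approval in force), so (g) stands. (b) is therefore removed.
Exception (c) requires that the number of pages in the record is below 92; but the number of pages in the record is 104, not below 92, so (c) is unavailable.
Exception (d) fails — the briefing note carries no privilege marking.
Exception (e) is satisfied on its face — the baseline figure is 230, less than the 266 limit; a written security-exemption finding has been issued. Turning to paragraphs (j)–(p): (j) is triggered — a current Tier F Waiver is held. (k) would limit (j) — a current Provisional Exemption Letter is held — but (l) sets (k) aside: (l) is engaged — the reportable unit count is 76, less than the 77 limit. (m) would limit (l) — a current Provisional Registration is held — but (n) sets (m) aside: (n) operates against (m): a current Category E Clearance is held. (o) would limit (n) — Marcus is the subject of the briefing note — but (p) sets (o) aside: (p) is engaged — a current Class B Clearance is held. So (e) is unavailable.
None of the exceptions is available; § 17 applies in full.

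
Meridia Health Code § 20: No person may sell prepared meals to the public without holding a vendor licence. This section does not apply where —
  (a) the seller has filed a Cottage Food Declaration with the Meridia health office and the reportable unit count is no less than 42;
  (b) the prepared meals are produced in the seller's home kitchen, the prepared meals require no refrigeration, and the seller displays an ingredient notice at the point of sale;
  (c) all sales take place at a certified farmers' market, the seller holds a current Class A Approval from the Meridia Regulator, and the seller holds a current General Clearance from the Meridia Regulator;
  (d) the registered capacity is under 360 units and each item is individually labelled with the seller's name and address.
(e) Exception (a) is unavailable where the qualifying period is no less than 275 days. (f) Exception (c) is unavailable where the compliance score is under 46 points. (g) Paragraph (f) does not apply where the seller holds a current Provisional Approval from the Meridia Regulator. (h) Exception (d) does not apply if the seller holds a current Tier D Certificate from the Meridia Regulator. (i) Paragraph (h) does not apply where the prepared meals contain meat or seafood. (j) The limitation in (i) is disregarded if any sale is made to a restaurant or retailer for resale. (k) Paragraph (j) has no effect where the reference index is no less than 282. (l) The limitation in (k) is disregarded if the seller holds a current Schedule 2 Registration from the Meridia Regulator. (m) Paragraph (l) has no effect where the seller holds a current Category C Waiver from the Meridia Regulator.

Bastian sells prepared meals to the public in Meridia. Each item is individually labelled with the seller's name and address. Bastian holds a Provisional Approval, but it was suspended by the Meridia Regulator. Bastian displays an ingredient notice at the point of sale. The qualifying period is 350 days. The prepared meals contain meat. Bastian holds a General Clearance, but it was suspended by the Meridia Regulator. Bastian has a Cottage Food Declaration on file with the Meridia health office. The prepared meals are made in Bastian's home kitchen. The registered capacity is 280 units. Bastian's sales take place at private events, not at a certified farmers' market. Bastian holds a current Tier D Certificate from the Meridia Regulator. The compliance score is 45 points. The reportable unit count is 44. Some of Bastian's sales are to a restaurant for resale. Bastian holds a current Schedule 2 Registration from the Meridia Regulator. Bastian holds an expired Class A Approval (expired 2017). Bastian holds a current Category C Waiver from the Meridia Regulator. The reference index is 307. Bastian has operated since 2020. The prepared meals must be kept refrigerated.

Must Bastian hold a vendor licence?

No — exception (d) applies; Bastian is not required to hold a vendor licence.

Exception (a): a Cottage Food Declaration is on file; the reportable unit count is 44, meeting the 42 threshold — every condition holds. But: (e) operates against (a): the qualifying period is 350 days, meeting the 275 days threshold. (a) is therefore removed.
Exception (b) does not apply: the prepared meals require refrigeration.
Exception (c) does not apply: sales are at private events, not a certified farmers' market.
Exception (d)'s conditions are all satisfied: the registered capacity is 280 units, under the 360 units limit; items are individually labelled. Under paragraphs (h)–(m): (h) is triggered (a current Tier D Certificate is held), but is itself disapplied by (i): (i) operates against (h): the prepared meals contain meat. (j) operates (some sales are to a restaurant for resale), but is overridden by (k): (k) operates against (j): the reference index is 307, meeting the 282 threshold. (l) would limit (k) — a current Schedule 2 Registration is held — but (m) sets (l) aside: (m) operates against (l): a current Category C Waiver is held. (d) remains available.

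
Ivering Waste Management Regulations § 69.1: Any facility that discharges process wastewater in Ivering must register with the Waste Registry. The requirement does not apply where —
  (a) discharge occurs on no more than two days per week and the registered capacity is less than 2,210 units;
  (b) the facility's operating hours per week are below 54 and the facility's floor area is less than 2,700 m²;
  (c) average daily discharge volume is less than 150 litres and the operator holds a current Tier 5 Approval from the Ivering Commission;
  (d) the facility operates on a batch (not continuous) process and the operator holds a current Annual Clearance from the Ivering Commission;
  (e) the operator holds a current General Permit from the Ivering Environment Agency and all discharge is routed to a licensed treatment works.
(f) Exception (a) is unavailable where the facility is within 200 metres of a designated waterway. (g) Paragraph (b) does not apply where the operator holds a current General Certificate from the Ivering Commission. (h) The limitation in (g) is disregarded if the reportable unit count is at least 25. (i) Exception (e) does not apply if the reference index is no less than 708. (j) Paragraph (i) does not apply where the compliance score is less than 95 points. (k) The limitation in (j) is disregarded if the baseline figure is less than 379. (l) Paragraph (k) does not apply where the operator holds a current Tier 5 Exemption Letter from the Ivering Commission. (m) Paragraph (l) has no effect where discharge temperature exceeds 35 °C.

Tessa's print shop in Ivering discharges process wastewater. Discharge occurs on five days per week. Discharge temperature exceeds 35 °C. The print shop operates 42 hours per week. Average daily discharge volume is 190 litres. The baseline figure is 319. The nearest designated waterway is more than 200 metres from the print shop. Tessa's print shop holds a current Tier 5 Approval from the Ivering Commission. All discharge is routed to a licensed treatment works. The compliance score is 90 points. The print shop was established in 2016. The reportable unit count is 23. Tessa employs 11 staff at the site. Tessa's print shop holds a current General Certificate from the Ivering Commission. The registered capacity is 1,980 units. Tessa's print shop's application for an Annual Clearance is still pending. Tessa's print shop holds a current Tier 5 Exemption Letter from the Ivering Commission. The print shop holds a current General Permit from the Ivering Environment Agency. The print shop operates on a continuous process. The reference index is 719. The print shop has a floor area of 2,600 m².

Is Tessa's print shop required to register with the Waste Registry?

Yes — Tessa's print shop must register with the Waste Registry.

Exception (a) does not apply: discharge occurs on five days per week.
Exception (b): the facility's operating hours per week are 42, below the 54 limit; the facility's floor area is 2,600 m², less than the 2,700 m² limit — every condition holds. But applying paragraphs (g)–(h): (g) is engaged — a current General Certificate is held. (h), which would lift (g), is not triggered — the reportable unit count is 23, short of 25. (b) is therefore removed.
Exception (c) does not apply: average daily discharge volume is 190 litres, not less than 150 litres.
Exception (d) does not apply: the facility operates on a continuous process.
Exception (e)'s conditions are all satisfied: a current General Permit is held; discharge is routed to a licensed treatment works. However, paragraphs (i)–(m) must be considered: (i) operates against (e): the reference index is 719, meeting the 708 threshold. (j) is triggered (the compliance score is 90 points, less than the 95 points limit), but is itself disapplied by (k): (k) operates against (j): the baseline figure is 319, less than the 379 limit. (l) would limit (k) — a current Tier 5 Exemption Letter is held — but (m) sets (l) aside: (m) operates against (l): discharge temperature exceeds 35 °C. So (e) is unavailable.
No exception is made out. Tessa's print shop falls within the general rule.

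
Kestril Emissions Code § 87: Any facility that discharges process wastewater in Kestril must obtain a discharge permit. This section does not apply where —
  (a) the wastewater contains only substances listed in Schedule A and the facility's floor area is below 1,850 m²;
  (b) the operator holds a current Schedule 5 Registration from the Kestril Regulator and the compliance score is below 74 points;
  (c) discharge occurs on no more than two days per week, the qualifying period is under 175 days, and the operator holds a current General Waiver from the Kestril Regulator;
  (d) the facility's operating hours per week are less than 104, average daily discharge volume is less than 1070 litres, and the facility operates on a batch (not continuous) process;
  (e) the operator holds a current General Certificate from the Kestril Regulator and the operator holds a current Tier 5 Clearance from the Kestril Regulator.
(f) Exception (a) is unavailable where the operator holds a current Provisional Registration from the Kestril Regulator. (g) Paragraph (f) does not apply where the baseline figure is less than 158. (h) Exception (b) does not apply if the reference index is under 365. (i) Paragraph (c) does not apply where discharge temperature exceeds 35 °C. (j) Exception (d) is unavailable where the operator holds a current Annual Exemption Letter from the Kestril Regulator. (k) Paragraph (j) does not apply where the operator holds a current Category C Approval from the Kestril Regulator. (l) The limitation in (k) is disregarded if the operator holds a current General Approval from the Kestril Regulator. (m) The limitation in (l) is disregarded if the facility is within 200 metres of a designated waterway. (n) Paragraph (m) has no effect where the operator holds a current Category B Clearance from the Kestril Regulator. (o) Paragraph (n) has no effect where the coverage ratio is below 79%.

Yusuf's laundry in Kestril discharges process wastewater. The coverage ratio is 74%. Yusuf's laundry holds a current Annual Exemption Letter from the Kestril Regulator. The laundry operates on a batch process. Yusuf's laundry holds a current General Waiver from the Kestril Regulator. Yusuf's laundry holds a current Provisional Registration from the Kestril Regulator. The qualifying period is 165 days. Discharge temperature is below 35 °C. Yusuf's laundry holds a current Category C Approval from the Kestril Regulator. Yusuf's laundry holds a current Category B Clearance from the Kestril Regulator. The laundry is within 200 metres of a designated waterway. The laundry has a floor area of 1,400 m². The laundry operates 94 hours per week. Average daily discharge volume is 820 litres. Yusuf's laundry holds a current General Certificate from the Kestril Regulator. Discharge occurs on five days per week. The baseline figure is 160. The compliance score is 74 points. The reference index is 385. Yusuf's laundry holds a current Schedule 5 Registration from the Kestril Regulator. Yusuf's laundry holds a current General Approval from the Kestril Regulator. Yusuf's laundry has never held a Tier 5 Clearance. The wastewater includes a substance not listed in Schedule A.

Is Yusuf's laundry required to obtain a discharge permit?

No — exception (d) applies; Yusuf's laundry is not required to obtain a discharge permit.

Exception (a) fails — the wastewater includes a non-Schedule-A substance.
Exception (b) does not apply: the compliance score is 74 points, not below 74 points.
Exception (c) requires that discharge occurs on no more than two days per week; but discharge occurs on five days per week, so (c) is unavailable.
Exception (d): the facility's operating hours per week are 94, less than the 104 limit; average daily discharge volume is 820 litres, less than the 1070 litres limit; the facility operates on a batch process — every condition holds. As to paragraphs (j)–(o): (j) is triggered (a current Annual Exemption Letter is held), but is itself disapplied by (k): (k) operates against (j): a current Category C Approval is held. (l) would limit (k) — a current General Approval is held — but (m) sets (l) aside: (m) operates against (l): the laundry is within 200 m of a designated waterway. (n) would limit (m) — a current Category B Clearance is held — but (o) sets (n) aside: (o) operates against (n): the coverage ratio is 74%, below the 79% limit. Exception (d) stands.
Exception (e) requires that the operator holds a current Tier 5 Clearance from the Kestril Regulator; but the Tier 5 Clearance is not current, so (e) is unavailable.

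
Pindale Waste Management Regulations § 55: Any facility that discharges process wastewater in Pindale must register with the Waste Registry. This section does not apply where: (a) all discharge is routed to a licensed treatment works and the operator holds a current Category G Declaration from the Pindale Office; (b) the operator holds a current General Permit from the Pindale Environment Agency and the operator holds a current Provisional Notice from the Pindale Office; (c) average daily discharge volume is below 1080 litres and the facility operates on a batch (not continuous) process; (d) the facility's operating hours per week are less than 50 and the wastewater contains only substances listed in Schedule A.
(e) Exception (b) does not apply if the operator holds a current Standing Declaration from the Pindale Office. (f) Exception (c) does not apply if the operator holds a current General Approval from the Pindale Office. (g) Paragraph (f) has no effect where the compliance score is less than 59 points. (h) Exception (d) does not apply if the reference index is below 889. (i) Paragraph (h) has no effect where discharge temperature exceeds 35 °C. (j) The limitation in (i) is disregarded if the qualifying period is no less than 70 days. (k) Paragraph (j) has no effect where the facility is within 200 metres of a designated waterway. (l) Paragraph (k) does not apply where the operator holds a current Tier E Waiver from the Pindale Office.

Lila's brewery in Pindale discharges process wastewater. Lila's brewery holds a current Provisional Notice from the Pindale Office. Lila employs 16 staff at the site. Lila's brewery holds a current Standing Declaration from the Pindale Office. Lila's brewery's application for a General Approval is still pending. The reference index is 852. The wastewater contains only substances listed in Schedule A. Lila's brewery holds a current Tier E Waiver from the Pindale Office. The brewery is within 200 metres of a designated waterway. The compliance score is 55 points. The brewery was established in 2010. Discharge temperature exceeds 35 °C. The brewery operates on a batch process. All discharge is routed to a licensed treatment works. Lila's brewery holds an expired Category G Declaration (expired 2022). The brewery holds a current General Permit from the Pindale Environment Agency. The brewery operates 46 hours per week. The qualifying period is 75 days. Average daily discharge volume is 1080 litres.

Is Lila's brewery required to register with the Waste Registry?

Exception (a) fails — there is no Category G Declaration in force.
Exception (b)'s conditions are all satisfied: a current General Permit is held; a current Provisional Notice is held. However, paragraph (e) must be considered: (e) operates — a current Standing Declaration is held. Exception (b) does not apply.
Exception (c) requires that average daily discharge volume is below 1080 litres; but average daily discharge volume is 1080 litres, not below 1080 litres, so (c) is unavailable.
All of (d)'s requirements are met (the facility's operating hours per week are 46, less than the 50 limit; the wastewater is Schedule-A-only). But applying paragraphs (h)–(l): (h) is engaged — the reference index is 852, below the 889 limit. (i) applies (discharge temperature exceeds 35 °C), but is displaced by (j): (j) operates against (i): the qualifying period is 75 days, meeting the 70 days threshold. (k) would limit (j) — the brewery is within 200 m of a designated waterway — but (l) sets (k) aside: (l) applies — a current Tier E Waiver is held. So (d) is unavailable.
No exception displaces § 55.

Yes — Lila's brewery must register with the Waste Registry.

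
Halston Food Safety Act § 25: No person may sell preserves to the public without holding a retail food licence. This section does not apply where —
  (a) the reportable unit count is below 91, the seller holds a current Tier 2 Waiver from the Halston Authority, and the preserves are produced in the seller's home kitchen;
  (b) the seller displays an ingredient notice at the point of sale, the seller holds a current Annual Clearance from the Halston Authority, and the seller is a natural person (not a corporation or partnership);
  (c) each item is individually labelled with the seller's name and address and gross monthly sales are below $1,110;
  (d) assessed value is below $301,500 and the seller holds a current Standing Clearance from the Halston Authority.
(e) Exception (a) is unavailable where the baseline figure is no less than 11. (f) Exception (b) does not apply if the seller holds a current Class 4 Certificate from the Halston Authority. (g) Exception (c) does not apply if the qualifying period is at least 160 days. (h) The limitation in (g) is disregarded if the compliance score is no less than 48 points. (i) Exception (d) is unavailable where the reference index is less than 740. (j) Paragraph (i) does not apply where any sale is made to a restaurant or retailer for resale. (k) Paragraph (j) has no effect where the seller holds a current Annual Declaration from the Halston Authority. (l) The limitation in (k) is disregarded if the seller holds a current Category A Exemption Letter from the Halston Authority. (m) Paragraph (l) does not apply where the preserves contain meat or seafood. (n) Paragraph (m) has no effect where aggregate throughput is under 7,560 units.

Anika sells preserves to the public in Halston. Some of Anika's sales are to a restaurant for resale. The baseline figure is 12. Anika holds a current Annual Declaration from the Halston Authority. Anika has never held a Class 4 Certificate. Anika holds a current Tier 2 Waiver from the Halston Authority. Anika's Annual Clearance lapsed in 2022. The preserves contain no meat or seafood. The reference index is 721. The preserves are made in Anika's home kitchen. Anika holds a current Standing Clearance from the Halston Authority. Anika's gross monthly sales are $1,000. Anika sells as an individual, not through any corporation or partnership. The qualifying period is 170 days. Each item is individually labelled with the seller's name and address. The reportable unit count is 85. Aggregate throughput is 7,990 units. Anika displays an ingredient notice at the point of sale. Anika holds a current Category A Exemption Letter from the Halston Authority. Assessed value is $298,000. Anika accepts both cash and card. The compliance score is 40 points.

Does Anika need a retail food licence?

No — exception (d) applies; Anika is not required to hold a retail food licence.

Exception (a)'s conditions are all satisfied: the reportable unit count is 85, below the 91 limit; a current Tier 2 Waiver is held; the preserves are home-kitchen produced. But applying paragraph (e): (e) is engaged — the baseline figure is 12, meeting the 11 threshold. (a) is therefore removed.
Exception (b) fails — there is no Annual Clearance in force.
Exception (c) is satisfied on its face — items are individually labelled; gross monthly sales are $1,000, below the $1,110 limit. But: (g) is engaged — the qualifying period is 170 days, meeting the 160 days threshold. (h), which would lift (g), is not engaged — the compliance score is 40 points, short of 48 points. (c) is therefore removed.
Exception (d) is satisfied on its face — assessed value is $298,000, below the $301,500 limit; a current Standing Clearance is held. As to paragraphs (i)–(n): (i) operates (the reference index is 721, less than the 740 limit), but yields to (j): (j) operates against (i): some sales are to a restaurant for resale. (k) is engaged (a current Annual Declaration is held), but is displaced by (l): (l) operates — a current Category A Exemption Letter is held. (m) is not engaged (the preserves contain no meat or seafood), so (l) stands. So (d) applies.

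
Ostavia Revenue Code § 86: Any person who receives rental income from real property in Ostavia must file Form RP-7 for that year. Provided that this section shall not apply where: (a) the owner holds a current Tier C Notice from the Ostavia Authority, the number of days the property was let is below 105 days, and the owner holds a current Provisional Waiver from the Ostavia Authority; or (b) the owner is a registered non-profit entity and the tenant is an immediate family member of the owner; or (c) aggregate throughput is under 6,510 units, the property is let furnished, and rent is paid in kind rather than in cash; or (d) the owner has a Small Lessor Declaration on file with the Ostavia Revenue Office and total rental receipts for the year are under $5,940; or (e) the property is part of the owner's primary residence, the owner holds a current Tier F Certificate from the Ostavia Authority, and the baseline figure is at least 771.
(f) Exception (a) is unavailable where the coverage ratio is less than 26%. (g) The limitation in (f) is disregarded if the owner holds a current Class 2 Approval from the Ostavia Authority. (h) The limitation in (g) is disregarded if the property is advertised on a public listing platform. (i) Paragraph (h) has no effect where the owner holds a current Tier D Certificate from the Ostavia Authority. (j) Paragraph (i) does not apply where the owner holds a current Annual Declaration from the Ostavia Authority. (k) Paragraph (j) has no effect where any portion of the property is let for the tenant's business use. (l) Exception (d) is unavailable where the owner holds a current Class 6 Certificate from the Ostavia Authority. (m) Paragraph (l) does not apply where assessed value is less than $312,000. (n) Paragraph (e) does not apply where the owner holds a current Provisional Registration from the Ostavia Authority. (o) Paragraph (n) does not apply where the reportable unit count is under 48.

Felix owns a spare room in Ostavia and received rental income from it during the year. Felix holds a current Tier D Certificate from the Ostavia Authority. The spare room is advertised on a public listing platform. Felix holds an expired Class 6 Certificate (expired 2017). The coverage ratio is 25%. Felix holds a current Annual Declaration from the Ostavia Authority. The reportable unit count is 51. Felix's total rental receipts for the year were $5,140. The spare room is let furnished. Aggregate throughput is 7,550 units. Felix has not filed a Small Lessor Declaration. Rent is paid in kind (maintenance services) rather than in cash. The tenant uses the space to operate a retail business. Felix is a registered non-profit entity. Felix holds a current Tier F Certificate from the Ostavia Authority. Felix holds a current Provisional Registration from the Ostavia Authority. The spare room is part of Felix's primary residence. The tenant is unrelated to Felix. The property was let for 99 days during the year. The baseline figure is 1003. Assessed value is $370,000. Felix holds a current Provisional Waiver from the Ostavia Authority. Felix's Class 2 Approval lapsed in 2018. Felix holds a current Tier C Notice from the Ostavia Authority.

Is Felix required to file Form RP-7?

Yes — Felix must file Form RP-7.

Exception (a) is satisfied on its face — a current Tier C Notice is held; the number of days the property was let is 99 days, below the 105 days limit; a current Provisional Waiver is held. But applying paragraphs (f)–(k): (f) is triggered — the coverage ratio is 25%, less than the 26% limit. (g) does not operate here (the Class 2 Approval is not current), so (f) stands. (a) is therefore removed.
Exception (b) requires that the tenant is an immediate family member of the owner; but the tenant is unrelated to the owner, so (b) is unavailable.
Exception (c) fails — aggregate throughput is 7,550 units, not under 6,510 units.
Exception (d) does not apply: no Small Lessor Declaration is on file.
Exception (e): the spare room is part of the primary residence; a current Tier F Certificate is held; the baseline figure is 1,003, meeting the 771 threshold — every condition holds. However, paragraphs (n)–(o) must be considered: (n) operates against (e): a current Provisional Registration is held. (o) is not engaged (the reportable unit count is 51, not under 48), so (n) stands. (e) is therefore removed.
No exception displaces § 86.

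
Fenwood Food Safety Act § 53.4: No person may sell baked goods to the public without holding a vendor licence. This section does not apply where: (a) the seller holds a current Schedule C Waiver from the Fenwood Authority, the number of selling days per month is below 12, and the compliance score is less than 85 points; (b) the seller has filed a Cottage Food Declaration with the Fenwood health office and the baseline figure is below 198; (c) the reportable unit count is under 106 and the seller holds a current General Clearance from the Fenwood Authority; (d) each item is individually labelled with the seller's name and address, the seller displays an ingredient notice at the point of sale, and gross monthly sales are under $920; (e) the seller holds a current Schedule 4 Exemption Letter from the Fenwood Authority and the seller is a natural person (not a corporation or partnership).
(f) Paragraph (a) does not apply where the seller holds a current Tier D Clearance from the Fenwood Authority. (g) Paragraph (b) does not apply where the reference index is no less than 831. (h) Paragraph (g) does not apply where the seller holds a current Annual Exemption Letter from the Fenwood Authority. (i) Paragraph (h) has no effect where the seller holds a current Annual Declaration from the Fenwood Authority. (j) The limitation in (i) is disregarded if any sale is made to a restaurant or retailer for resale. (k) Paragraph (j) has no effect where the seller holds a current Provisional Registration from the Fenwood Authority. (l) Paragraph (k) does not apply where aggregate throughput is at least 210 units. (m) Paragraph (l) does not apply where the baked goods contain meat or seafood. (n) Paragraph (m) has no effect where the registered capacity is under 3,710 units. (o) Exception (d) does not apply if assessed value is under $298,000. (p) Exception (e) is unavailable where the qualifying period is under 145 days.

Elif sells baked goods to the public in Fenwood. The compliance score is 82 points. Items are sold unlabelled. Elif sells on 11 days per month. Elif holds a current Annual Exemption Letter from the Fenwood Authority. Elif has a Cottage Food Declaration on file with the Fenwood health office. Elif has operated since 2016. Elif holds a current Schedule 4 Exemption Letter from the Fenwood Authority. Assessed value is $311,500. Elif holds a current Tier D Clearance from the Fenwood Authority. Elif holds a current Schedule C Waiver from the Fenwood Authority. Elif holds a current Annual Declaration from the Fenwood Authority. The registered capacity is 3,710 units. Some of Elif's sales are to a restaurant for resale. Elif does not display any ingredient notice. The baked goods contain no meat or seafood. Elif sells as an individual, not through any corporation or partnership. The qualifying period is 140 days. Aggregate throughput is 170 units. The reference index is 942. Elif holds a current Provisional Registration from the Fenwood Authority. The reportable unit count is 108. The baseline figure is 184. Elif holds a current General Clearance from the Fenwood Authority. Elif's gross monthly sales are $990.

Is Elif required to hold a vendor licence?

Yes — Elif must hold a vendor licence.

Exception (a): a current Schedule C Waiver is held; the number of selling days per month is 11, below the 12 limit; the compliance score is 82 points, less than the 85 points limit — every condition holds. Turning to paragraph (f): (f) operates — a current Tier D Clearance is held. Exception (a) does not apply.
Exception (b) is satisfied on its face — a Cottage Food Declaration is on file; the baseline figure is 184, below the 198 limit. Turning to paragraphs (g)–(n): (g) operates against (b): the reference index is 942, meeting the 831 threshold. (h) is engaged (a current Annual Exemption Letter is held), but is itself disapplied by (i): (i) operates against (h): a current Annual Declaration is held. (j) would limit (i) — some sales are to a restaurant for resale — but (k) sets (j) aside: (k) operates against (j): a current Provisional Registration is held. (l), which would lift (k), does not operate here — aggregate throughput is 170 units, short of 210 units. (b) is therefore removed.
Exception (c) fails — the reportable unit count is 108, not under 106.
Exception (d) requires that each item is individually labelled with the seller's name and address; but items are sold unlabelled, so (d) is unavailable.
Exception (e) is satisfied on its face — a current Schedule 4 Exemption Letter is held; the seller is a natural person. But: (p) is engaged — the qualifying period is 140 days, under the 145 days limit. So (e) is unavailable.
None of the exceptions is available; § 53.4 applies in full.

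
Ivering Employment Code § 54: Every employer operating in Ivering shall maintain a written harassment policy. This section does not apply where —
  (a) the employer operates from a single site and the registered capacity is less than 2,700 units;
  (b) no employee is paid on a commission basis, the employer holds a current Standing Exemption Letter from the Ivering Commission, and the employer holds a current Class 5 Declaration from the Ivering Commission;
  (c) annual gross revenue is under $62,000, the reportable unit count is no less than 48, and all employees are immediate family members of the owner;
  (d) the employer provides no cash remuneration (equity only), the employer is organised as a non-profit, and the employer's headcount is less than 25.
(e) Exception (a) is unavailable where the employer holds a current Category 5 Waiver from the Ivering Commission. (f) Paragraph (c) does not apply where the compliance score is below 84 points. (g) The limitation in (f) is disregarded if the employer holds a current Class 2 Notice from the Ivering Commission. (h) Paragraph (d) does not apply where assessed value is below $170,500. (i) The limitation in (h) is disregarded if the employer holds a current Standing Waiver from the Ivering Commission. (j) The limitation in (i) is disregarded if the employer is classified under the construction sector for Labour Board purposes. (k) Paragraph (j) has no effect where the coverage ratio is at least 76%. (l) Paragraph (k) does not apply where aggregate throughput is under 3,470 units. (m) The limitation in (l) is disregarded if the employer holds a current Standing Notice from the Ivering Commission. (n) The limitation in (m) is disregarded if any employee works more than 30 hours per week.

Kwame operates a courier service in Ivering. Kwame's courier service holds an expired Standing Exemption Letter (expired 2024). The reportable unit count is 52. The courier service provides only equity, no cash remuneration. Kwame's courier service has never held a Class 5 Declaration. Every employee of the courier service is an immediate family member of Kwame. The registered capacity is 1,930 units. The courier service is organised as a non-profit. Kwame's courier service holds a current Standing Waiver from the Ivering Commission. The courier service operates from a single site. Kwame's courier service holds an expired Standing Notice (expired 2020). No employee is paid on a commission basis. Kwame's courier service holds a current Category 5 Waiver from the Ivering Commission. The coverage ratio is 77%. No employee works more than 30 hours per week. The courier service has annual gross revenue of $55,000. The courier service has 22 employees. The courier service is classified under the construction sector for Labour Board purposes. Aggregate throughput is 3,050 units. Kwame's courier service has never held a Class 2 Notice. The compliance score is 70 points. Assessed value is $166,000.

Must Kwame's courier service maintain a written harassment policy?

Yes — Kwame's courier service must maintain a written harassment policy.

Exception (a)'s conditions are all satisfied: the employer operates from a single site; the registered capacity is 1,930 units, less than the 2,700 units limit. But: (e) is triggered — a current Category 5 Waiver is held. Exception (a) does not apply.
Exception (b) does not apply: there is no Standing Exemption Letter in force.
All of (c)'s requirements are met (annual gross revenue is $55,000, under the $62,000 limit; the reportable unit count is 52, meeting the 48 threshold; every employee is an immediate family member). But applying paragraphs (f)–(g): (f) operates against (c): the compliance score is 70 points, below the 84 points limit. (g) is not engaged (there is no Class 2 Notice in force), so (f) stands. (c) is therefore removed.
Exception (d): remuneration is equity-only; the employer is a non-profit; the employer's headcount is 22, less than the 25 limit — every condition holds. But applying paragraphs (h)–(n): (h) operates against (d): assessed value is $166,000, below the $170,500 limit. (i) is engaged (a current Standing Waiver is held), but is displaced by (j): (j) operates against (i): the courier service is classified under the construction sector. (k) would limit (j) — the coverage ratio is 77%, meeting the 76% threshold — but (l) sets (k) aside: (l) operates against (k): aggregate throughput is 3,050 units, under the 3,470 units limit. (m) does not operate here (no current Standing Notice is held), so (l) stands. So (d) is unavailable.
Every exception is unavailable, so the rule governs.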